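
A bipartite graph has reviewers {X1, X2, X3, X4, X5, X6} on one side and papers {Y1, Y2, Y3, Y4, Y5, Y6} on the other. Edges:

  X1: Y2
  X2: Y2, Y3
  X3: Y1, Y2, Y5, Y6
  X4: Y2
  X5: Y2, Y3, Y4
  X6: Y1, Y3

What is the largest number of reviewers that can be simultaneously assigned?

5

Unit-capacity flow: source→left, listed edges, right→sink; max matching = max flow.
Augmenting path X1→Y2 (+1); matched 1.
Augmenting path X2→Y3 (+1); matched 2.
Augmenting path X3→Y1 (+1); matched 3.
Augmenting path X5→Y4 (+1); matched 4.
Augmenting path X6→Y1→X3→Y5 (+1); matched 5.
No augmenting path remains; maximum matching = 5.
König certificate: {X2, X3, X5, X6, Y2} is a vertex cover of size 5 (every listed pair touches it), so no matching can be larger.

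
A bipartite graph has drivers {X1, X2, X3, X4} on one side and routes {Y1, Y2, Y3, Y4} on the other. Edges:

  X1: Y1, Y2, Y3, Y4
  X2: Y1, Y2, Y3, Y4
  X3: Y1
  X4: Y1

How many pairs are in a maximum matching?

3

Unit-capacity flow: source→left, listed edges, right→sink; max matching = max flow.
Augmenting path X1→Y1 (+1); matched 1.
Augmenting path X2→Y2 (+1); matched 2.
Augmenting path X3→Y1→X1→Y3 (+1); matched 3.
No augmenting path remains; maximum matching = 3.
König certificate: {X1, X2, Y1} is a vertex cover of size 3 (every listed pair touches it), so no matching can be larger.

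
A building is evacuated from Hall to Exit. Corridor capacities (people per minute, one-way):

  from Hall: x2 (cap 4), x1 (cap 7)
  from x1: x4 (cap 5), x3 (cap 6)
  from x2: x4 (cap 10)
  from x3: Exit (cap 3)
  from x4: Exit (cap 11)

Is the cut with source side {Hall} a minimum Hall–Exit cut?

Yes — it is a minimum cut (capacity 11).

Given cut capacity: 7 + 4 = 11.
Augment Hall→x1→x3→Exit: bottleneck 3, flow now 3.
Augment Hall→x1→x4→Exit: bottleneck 4, flow now 7.
Augment Hall→x2→x4→Exit: bottleneck 4, flow now 11.
No augmenting path remains; maximum flow = 11.
Cut capacity 11 equals the max flow, so it is a minimum cut.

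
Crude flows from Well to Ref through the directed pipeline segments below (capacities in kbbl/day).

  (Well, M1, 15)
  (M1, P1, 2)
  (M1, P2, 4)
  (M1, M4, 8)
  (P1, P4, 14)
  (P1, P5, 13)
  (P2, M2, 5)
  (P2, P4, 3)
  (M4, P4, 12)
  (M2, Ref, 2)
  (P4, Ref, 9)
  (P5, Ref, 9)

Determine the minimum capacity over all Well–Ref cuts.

13

Augment Well→M1→P1→P4→Ref: bottleneck 2, flow now 2.
Augment Well→M1→P2→M2→Ref: bottleneck 2, flow now 4.
Augment Well→M1→P2→P4→Ref: bottleneck 2, flow now 6.
Augment Well→M1→M4→P4→Ref: bottleneck 5, flow now 11.
Augment Well→M1→M4→P4→P1→P5→Ref: bottleneck 2, flow now 13. (uses reverse residual edge)
No augmenting path remains; maximum flow = 13.
By max-flow min-cut, the minimum cut capacity equals the max flow.
In the residual graph, reachable from Well: {Well, M1, P2, M4, M2, P4}.
Min-cut edges: M1→P1 (2), M2→Ref (2), P4→Ref (9); capacity 2 + 2 + 9 = 13.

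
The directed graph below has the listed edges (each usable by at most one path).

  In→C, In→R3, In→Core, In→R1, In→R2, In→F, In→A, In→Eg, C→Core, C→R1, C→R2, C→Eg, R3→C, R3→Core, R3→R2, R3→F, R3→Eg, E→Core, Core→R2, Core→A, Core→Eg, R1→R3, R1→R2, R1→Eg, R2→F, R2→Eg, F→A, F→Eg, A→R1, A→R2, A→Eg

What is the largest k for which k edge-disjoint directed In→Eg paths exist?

8

Assign every edge capacity 1; by Menger, the answer equals the max flow.
Path In→Eg (+1); total 1.
Path In→C→Eg (+1); total 2.
Path In→R3→Eg (+1); total 3.
Path In→Core→Eg (+1); total 4.
Path In→R1→Eg (+1); total 5.
Path In→R2→Eg (+1); total 6.
Path In→F→Eg (+1); total 7.
Path In→A→Eg (+1); total 8.
No residual In→Eg path; max flow = 8.
Certifying cut of size 8: {In→A, In→C, In→Core, In→Eg, In→F, In→R1, In→R2, In→R3}.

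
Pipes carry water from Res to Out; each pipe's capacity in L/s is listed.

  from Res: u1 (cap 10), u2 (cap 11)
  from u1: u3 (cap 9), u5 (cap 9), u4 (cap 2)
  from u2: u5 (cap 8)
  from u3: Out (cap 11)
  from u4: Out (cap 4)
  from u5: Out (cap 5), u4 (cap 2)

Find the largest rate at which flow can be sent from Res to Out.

17

Augment Res→u1→u3→Out: bottleneck 9, flow now 9.
Augment Res→u1→u4→Out: bottleneck 1, flow now 10.
Augment Res→u2→u5→Out: bottleneck 5, flow now 15.
Augment Res→u2→u5→u4→Out: bottleneck 2, flow now 17.
No augmenting path remains; maximum flow = 17.
In the residual graph, reachable from Res: {Res, u2, u5}.
Min-cut edges: Res→u1 (10), u5→u4 (2), u5→Out (5); capacity 10 + 2 + 5 = 17.
This cut is saturated, so no flow can exceed 17.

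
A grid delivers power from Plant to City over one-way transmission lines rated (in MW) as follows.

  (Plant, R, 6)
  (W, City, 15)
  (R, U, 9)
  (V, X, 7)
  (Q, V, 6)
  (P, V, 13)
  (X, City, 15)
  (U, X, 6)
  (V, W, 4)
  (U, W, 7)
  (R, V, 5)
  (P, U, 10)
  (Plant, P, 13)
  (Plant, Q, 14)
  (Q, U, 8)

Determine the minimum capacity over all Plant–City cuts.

24

Augment Plant→P→U→W→City: bottleneck 7, flow now 7.
Augment Plant→P→U→X→City: bottleneck 3, flow now 10.
Augment Plant→P→V→W→City: bottleneck 3, flow now 13.
Augment Plant→Q→U→X→City: bottleneck 3, flow now 16.
Augment Plant→Q→V→W→City: bottleneck 1, flow now 17.
Augment Plant→Q→V→X→City: bottleneck 5, flow now 22.
Augment Plant→R→V→X→City: bottleneck 2, flow now 24.
No augmenting path remains; maximum flow = 24.
By max-flow min-cut, the minimum cut capacity equals the max flow.
In the residual graph, reachable from Plant: {Plant, P, Q, R, U, V}.
Min-cut edges: U→W (7), U→X (6), V→W (4), V→X (7); capacity 7 + 6 + 4 + 7 = 24.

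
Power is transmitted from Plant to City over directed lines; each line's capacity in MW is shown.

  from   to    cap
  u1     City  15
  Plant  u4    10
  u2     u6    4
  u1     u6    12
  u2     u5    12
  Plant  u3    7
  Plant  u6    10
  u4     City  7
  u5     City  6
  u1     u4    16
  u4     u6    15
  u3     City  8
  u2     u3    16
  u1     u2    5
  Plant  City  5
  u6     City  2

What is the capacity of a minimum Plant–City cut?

21

Augment Plant→City: bottleneck 5, flow now 5.
Augment Plant→u3→City: bottleneck 7, flow now 12.
Augment Plant→u4→City: bottleneck 7, flow now 19.
Augment Plant→u6→City: bottleneck 2, flow now 21.
No augmenting path remains; maximum flow = 21.
By max-flow min-cut, the minimum cut capacity equals the max flow.
In the residual graph, reachable from Plant: {Plant, u4, u6}.
Min-cut edges: Plant→u3 (7), Plant→City (5), u4→City (7), u6→City (2); capacity 7 + 5 + 7 + 2 = 21.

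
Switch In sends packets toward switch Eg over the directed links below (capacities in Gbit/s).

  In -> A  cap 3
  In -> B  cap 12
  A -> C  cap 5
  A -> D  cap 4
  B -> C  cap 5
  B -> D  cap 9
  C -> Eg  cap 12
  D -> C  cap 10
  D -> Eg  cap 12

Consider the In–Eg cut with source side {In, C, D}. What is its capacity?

Edges leaving {In, C, D}: In→A (3), In→B (12), C→Eg (12), D→Eg (12).
Cut capacity = 3 + 12 + 12 + 12 = 39.

39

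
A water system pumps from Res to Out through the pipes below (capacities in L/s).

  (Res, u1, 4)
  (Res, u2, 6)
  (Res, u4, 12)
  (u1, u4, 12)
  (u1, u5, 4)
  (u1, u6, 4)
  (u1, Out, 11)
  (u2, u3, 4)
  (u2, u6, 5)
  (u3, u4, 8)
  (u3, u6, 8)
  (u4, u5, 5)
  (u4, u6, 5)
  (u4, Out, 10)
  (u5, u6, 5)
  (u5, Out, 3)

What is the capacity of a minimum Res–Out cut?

17

Augment Res→u1→Out: bottleneck 4, flow now 4.
Augment Res→u4→Out: bottleneck 10, flow now 14.
Augment Res→u4→u5→Out: bottleneck 2, flow now 16.
Augment Res→u2→u3→u4→u5→Out: bottleneck 1, flow now 17.
No augmenting path remains; maximum flow = 17.
By max-flow min-cut, the minimum cut capacity equals the max flow.
In the residual graph, reachable from Res: {Res, u2, u3, u4, u5, u6}.
Min-cut edges: Res→u1 (4), u4→Out (10), u5→Out (3); capacity 4 + 10 + 3 = 17.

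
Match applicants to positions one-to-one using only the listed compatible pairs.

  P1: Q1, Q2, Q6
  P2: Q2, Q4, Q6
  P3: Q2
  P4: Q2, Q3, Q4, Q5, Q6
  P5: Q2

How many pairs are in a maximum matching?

Unit-capacity flow: source→left, listed edges, right→sink; max matching = max flow.
Augmenting path P1→Q1 (+1); matched 1.
Augmenting path P2→Q2 (+1); matched 2.
Augmenting path P4→Q3 (+1); matched 3.
Augmenting path P3→Q2→P2→Q4 (+1); matched 4.
No augmenting path remains; maximum matching = 4.
König certificate: {P1, P2, P4, Q2} is a vertex cover of size 4 (every listed pair touches it), so no matching can be larger.

4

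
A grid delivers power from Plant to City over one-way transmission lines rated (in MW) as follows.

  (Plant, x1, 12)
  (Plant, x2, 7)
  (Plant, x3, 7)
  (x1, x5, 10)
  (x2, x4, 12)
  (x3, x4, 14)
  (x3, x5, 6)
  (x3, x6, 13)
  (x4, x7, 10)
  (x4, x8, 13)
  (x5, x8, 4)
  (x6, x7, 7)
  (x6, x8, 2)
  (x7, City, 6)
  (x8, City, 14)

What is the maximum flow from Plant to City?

18

Augment Plant→x1→x5→x8→City: bottleneck 4, flow now 4.
Augment Plant→x2→x4→x7→City: bottleneck 6, flow now 10.
Augment Plant→x2→x4→x8→City: bottleneck 1, flow now 11.
Augment Plant→x3→x4→x8→City: bottleneck 7, flow now 18.
No augmenting path remains; maximum flow = 18.
In the residual graph, reachable from Plant: {Plant, x1, x5}.
Min-cut edges: Plant→x2 (7), Plant→x3 (7), x5→x8 (4); capacity 7 + 7 + 4 = 18.
This cut is saturated, so no flow can exceed 18.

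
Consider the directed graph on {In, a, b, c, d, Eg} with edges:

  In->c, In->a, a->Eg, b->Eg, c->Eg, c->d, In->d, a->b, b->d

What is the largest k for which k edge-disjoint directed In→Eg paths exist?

Assign every edge capacity 1; by Menger, the answer equals the max flow.
Path In→a→Eg (+1); total 1.
Path In→c→Eg (+1); total 2.
No residual In→Eg path; max flow = 2.
Certifying cut of size 2: {In→a, In→c}.

2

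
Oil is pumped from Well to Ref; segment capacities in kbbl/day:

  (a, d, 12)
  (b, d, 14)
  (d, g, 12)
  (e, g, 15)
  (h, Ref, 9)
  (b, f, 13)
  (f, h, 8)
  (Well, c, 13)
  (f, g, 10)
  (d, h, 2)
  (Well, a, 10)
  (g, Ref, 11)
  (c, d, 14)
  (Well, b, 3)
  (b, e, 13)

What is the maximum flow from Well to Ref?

16

Augment Well→a→d→g→Ref: bottleneck 10, flow now 10.
Augment Well→b→d→g→Ref: bottleneck 1, flow now 11.
Augment Well→b→d→h→Ref: bottleneck 2, flow now 13.
Augment Well→c→d→b→f→h→Ref: bottleneck 3, flow now 16. (uses reverse residual edge)
No augmenting path remains; maximum flow = 16.
In the residual graph, reachable from Well: {Well, a, c, d, g}.
Min-cut edges: Well→b (3), d→h (2), g→Ref (11); capacity 3 + 2 + 11 = 16.
This cut is saturated, so no flow can exceed 16.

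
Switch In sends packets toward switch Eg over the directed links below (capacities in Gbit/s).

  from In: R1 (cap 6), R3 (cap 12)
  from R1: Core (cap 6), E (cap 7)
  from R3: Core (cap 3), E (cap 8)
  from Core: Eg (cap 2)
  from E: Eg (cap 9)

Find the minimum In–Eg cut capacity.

11

Augment In→R1→Core→Eg: bottleneck 2, flow now 2.
Augment In→R1→E→Eg: bottleneck 4, flow now 6.
Augment In→R3→E→Eg: bottleneck 5, flow now 11.
No augmenting path remains; maximum flow = 11.
By max-flow min-cut, the minimum cut capacity equals the max flow.
In the residual graph, reachable from In: {In, R1, R3, Core, E}.
Min-cut edges: Core→Eg (2), E→Eg (9); capacity 2 + 9 = 11.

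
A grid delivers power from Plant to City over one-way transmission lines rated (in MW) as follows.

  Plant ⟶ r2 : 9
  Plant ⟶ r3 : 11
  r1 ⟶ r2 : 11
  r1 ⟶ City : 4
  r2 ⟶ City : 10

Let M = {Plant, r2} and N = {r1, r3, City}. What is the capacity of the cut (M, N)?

21

Edges leaving {Plant, r2}: Plant→r3 (11), r2→City (10).
Cut capacity = 11 + 10 = 21.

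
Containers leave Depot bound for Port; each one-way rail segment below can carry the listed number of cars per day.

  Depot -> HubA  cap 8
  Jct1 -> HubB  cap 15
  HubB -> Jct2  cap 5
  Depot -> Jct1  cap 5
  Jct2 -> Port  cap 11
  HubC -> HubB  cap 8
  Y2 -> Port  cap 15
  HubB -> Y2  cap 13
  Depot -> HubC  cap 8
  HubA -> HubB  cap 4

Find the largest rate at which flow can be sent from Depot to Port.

17

Augment Depot→HubA→HubB→Jct2→Port: bottleneck 4, flow now 4.
Augment Depot→HubC→HubB→Jct2→Port: bottleneck 1, flow now 5.
Augment Depot→HubC→HubB→Y2→Port: bottleneck 7, flow now 12.
Augment Depot→Jct1→HubB→Y2→Port: bottleneck 5, flow now 17.
No augmenting path remains; maximum flow = 17.
In the residual graph, reachable from Depot: {Depot, HubA}.
Min-cut edges: Depot→HubC (8), Depot→Jct1 (5), HubA→HubB (4); capacity 8 + 5 + 4 = 17.
This cut is saturated, so no flow can exceed 17.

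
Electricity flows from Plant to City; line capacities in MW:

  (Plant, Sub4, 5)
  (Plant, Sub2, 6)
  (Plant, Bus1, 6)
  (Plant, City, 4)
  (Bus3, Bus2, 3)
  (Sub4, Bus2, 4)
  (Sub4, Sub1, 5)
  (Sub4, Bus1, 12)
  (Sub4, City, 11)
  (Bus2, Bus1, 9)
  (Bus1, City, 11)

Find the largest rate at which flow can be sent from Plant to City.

Augment Plant→City: bottleneck 4, flow now 4.
Augment Plant→Sub4→City: bottleneck 5, flow now 9.
Augment Plant→Bus1→City: bottleneck 6, flow now 15.
No augmenting path remains; maximum flow = 15.
In the residual graph, reachable from Plant: {Plant, Sub2}.
Min-cut edges: Plant→Sub4 (5), Plant→Bus1 (6), Plant→City (4); capacity 5 + 6 + 4 = 15.
This cut is saturated, so no flow can exceed 15.

15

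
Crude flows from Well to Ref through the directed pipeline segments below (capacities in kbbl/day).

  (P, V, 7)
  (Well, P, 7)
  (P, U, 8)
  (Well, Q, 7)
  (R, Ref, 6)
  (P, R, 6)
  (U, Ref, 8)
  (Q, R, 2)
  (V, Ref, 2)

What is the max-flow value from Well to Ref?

Augment Well→P→R→Ref: bottleneck 6, flow now 6.
Augment Well→P→U→Ref: bottleneck 1, flow now 7.
Augment Well→Q→R→P→U→Ref: bottleneck 2, flow now 9. (uses reverse residual edge)
No augmenting path remains; maximum flow = 9.
In the residual graph, reachable from Well: {Well, Q}.
Min-cut edges: Well→P (7), Q→R (2); capacity 7 + 2 = 9.
This cut is saturated, so no flow can exceed 9.

9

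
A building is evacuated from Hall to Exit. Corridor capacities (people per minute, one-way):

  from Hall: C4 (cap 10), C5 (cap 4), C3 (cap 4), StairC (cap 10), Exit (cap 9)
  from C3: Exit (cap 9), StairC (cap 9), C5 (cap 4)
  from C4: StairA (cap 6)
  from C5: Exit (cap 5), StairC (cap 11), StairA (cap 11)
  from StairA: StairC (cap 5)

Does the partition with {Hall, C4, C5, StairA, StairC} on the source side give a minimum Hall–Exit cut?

Given cut capacity: 4 + 9 + 5 = 18.
Augment Hall→Exit: bottleneck 9, flow now 9.
Augment Hall→C3→Exit: bottleneck 4, flow now 13.
Augment Hall→C5→Exit: bottleneck 4, flow now 17.
No augmenting path remains; maximum flow = 17.
In the residual graph, reachable from Hall: {Hall, C4, StairA, StairC}.
Min-cut edges: Hall→C3 (4), Hall→C5 (4), Hall→Exit (9); capacity 4 + 4 + 9 = 17.
Cut capacity 18 exceeds the max flow 17, so it is not minimum.

No — its capacity is 18, but the minimum cut has capacity 17.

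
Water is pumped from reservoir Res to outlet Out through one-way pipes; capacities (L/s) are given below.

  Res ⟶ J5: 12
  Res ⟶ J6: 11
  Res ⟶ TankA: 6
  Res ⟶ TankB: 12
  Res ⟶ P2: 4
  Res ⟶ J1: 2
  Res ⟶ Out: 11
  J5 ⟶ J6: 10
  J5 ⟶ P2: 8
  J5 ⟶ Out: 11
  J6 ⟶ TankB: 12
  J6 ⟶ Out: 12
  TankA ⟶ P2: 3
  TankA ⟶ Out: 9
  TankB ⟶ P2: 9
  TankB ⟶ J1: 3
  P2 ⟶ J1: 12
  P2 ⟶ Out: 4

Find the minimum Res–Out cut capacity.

Augment Res→Out: bottleneck 11, flow now 11.
Augment Res→J5→Out: bottleneck 11, flow now 22.
Augment Res→J6→Out: bottleneck 11, flow now 33.
Augment Res→TankA→Out: bottleneck 6, flow now 39.
Augment Res→P2→Out: bottleneck 4, flow now 43.
Augment Res→J5→J6→Out: bottleneck 1, flow now 44.
No augmenting path remains; maximum flow = 44.
By max-flow min-cut, the minimum cut capacity equals the max flow.
In the residual graph, reachable from Res: {Res, TankB, P2, J1}.
Min-cut edges: Res→J5 (12), Res→J6 (11), Res→TankA (6), Res→Out (11), P2→Out (4); capacity 12 + 11 + 6 + 11 + 4 = 44.

44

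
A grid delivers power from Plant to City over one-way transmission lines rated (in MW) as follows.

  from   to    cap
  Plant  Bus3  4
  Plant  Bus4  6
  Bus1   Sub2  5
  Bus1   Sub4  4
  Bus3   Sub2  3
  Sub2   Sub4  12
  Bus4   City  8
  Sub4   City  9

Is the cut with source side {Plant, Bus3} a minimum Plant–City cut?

Given cut capacity: 6 + 3 = 9.
Augment Plant→Bus4→City: bottleneck 6, flow now 6.
Augment Plant→Bus3→Sub2→Sub4→City: bottleneck 3, flow now 9.
No augmenting path remains; maximum flow = 9.
Cut capacity 9 equals the max flow, so it is a minimum cut.

Yes — it is a minimum cut (capacity 9).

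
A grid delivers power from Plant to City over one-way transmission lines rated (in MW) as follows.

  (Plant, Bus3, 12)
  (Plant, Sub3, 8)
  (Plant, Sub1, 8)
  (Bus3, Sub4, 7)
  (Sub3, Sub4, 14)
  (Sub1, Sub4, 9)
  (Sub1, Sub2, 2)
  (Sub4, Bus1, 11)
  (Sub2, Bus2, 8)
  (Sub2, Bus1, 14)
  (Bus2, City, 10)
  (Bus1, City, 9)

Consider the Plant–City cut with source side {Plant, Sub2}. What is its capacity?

Edges leaving {Plant, Sub2}: Plant→Bus3 (12), Plant→Sub3 (8), Plant→Sub1 (8), Sub2→Bus2 (8), Sub2→Bus1 (14).
Cut capacity = 12 + 8 + 8 + 8 + 14 = 50.

50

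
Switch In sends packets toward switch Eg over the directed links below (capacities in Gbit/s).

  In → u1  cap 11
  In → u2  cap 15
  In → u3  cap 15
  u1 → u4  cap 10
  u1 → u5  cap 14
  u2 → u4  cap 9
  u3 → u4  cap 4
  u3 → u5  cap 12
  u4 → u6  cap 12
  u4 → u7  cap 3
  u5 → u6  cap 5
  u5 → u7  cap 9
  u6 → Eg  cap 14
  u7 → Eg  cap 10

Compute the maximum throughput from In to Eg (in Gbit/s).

24

Augment In→u1→u4→u6→Eg: bottleneck 10, flow now 10.
Augment In→u1→u5→u6→Eg: bottleneck 1, flow now 11.
Augment In→u2→u4→u6→Eg: bottleneck 2, flow now 13.
Augment In→u2→u4→u7→Eg: bottleneck 3, flow now 16.
Augment In→u3→u5→u6→Eg: bottleneck 1, flow now 17.
Augment In→u3→u5→u7→Eg: bottleneck 7, flow now 24.
No augmenting path remains; maximum flow = 24.
In the residual graph, reachable from In: {In, u1, u2, u3, u4, u5, u6, u7}.
Min-cut edges: u6→Eg (14), u7→Eg (10); capacity 14 + 10 = 24.
This cut is saturated, so no flow can exceed 24.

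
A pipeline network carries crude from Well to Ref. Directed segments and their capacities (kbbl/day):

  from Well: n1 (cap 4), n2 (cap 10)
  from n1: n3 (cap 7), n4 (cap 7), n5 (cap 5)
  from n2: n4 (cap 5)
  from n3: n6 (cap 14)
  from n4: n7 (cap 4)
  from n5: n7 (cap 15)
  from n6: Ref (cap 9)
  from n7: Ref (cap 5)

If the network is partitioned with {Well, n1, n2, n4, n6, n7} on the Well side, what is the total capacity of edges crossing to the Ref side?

Edges leaving {Well, n1, n2, n4, n6, n7}: n1→n3 (7), n1→n5 (5), n6→Ref (9), n7→Ref (5).
Cut capacity = 7 + 5 + 9 + 5 = 26.

26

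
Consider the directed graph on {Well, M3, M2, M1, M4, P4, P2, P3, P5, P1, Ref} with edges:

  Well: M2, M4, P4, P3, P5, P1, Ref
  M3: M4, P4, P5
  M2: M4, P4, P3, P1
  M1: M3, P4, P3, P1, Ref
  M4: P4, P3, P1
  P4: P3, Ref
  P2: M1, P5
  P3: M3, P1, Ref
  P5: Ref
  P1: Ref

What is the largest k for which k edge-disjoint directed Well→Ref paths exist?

5

Assign every edge capacity 1; by Menger, the answer equals the max flow.
Path Well→Ref (+1); total 1.
Path Well→P4→Ref (+1); total 2.
Path Well→P3→Ref (+1); total 3.
Path Well→P5→Ref (+1); total 4.
Path Well→P1→Ref (+1); total 5.
No residual Well→Ref path; max flow = 5.
Certifying cut of size 5: {P1→Ref, P3→Ref, P4→Ref, P5→Ref, Well→Ref}.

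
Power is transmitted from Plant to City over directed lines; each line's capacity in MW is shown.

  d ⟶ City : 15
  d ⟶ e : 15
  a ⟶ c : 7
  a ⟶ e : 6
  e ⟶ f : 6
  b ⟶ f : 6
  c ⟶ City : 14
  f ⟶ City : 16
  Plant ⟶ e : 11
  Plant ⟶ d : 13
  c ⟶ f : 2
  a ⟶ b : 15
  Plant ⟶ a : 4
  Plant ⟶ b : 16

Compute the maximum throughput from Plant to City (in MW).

29

Augment Plant→d→City: bottleneck 13, flow now 13.
Augment Plant→a→c→City: bottleneck 4, flow now 17.
Augment Plant→b→f→City: bottleneck 6, flow now 23.
Augment Plant→e→f→City: bottleneck 6, flow now 29.
No augmenting path remains; maximum flow = 29.
In the residual graph, reachable from Plant: {Plant, b, e}.
Min-cut edges: Plant→a (4), Plant→d (13), b→f (6), e→f (6); capacity 4 + 13 + 6 + 6 = 29.
This cut is saturated, so no flow can exceed 29.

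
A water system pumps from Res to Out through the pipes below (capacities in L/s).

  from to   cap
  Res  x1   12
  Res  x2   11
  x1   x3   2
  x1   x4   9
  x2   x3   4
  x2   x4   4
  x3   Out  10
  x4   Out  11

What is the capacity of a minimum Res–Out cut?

17

Augment Res→x1→x3→Out: bottleneck 2, flow now 2.
Augment Res→x1→x4→Out: bottleneck 9, flow now 11.
Augment Res→x2→x3→Out: bottleneck 4, flow now 15.
Augment Res→x2→x4→Out: bottleneck 2, flow now 17.
No augmenting path remains; maximum flow = 17.
By max-flow min-cut, the minimum cut capacity equals the max flow.
In the residual graph, reachable from Res: {Res, x1, x2, x4}.
Min-cut edges: x1→x3 (2), x2→x3 (4), x4→Out (11); capacity 2 + 4 + 11 = 17.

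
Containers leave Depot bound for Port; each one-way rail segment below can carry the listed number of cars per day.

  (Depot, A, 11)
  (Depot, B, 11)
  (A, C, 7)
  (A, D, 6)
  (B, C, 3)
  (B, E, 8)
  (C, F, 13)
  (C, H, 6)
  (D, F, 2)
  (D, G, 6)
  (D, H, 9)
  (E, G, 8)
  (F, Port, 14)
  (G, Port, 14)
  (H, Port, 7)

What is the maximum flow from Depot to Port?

Augment Depot→A→C→F→Port: bottleneck 7, flow now 7.
Augment Depot→A→D→F→Port: bottleneck 2, flow now 9.
Augment Depot→A→D→G→Port: bottleneck 2, flow now 11.
Augment Depot→B→C→F→Port: bottleneck 3, flow now 14.
Augment Depot→B→E→G→Port: bottleneck 8, flow now 22.
No augmenting path remains; maximum flow = 22.
In the residual graph, reachable from Depot: {Depot}.
Min-cut edges: Depot→A (11), Depot→B (11); capacity 11 + 11 = 22.
This cut is saturated, so no flow can exceed 22.

22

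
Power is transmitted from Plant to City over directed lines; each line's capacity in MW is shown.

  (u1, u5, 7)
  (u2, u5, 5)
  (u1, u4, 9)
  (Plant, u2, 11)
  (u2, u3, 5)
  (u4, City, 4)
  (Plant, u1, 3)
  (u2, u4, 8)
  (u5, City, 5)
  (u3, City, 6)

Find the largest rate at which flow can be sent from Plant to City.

14

Augment Plant→u1→u4→City: bottleneck 3, flow now 3.
Augment Plant→u2→u3→City: bottleneck 5, flow now 8.
Augment Plant→u2→u4→City: bottleneck 1, flow now 9.
Augment Plant→u2→u5→City: bottleneck 5, flow now 14.
No augmenting path remains; maximum flow = 14.
In the residual graph, reachable from Plant: {Plant}.
Min-cut edges: Plant→u1 (3), Plant→u2 (11); capacity 3 + 11 = 14.
This cut is saturated, so no flow can exceed 14.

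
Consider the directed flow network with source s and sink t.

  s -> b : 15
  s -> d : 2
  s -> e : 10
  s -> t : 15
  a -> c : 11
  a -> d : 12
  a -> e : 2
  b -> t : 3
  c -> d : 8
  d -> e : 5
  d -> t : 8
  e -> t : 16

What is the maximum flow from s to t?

Augment s→t: bottleneck 15, flow now 15.
Augment s→b→t: bottleneck 3, flow now 18.
Augment s→d→t: bottleneck 2, flow now 20.
Augment s→e→t: bottleneck 10, flow now 30.
No augmenting path remains; maximum flow = 30.
In the residual graph, reachable from s: {s, b}.
Min-cut edges: s→d (2), s→e (10), s→t (15), b→t (3); capacity 2 + 10 + 15 + 3 = 30.
This cut is saturated, so no flow can exceed 30.

30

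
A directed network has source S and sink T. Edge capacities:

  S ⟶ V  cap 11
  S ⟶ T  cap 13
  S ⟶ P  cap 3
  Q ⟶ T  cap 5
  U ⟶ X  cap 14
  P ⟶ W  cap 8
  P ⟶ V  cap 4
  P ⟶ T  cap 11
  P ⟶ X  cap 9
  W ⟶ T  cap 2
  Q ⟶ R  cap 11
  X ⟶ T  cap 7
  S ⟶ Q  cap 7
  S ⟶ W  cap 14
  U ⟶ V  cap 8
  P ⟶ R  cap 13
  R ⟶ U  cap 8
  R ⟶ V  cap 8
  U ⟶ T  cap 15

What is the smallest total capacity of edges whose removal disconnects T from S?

25

Augment S→T: bottleneck 13, flow now 13.
Augment S→P→T: bottleneck 3, flow now 16.
Augment S→Q→T: bottleneck 5, flow now 21.
Augment S→W→T: bottleneck 2, flow now 23.
Augment S→Q→R→U→T: bottleneck 2, flow now 25.
No augmenting path remains; maximum flow = 25.
By max-flow min-cut, the minimum cut capacity equals the max flow.
In the residual graph, reachable from S: {S, V, W}.
Min-cut edges: S→P (3), S→Q (7), S→T (13), W→T (2); capacity 3 + 7 + 13 + 2 = 25.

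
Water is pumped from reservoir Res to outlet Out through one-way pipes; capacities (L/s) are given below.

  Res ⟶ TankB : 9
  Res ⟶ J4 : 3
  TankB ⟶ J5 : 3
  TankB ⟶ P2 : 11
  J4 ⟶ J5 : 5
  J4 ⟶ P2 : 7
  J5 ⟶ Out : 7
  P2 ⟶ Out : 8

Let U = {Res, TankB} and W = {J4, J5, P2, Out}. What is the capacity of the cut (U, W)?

Edges leaving {Res, TankB}: Res→J4 (3), TankB→J5 (3), TankB→P2 (11).
Cut capacity = 3 + 3 + 11 = 17.

17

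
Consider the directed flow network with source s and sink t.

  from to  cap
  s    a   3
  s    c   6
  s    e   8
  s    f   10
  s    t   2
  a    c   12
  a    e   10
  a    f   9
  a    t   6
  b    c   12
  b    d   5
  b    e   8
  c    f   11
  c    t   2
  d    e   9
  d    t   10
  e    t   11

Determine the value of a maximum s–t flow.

Augment s→t: bottleneck 2, flow now 2.
Augment s→a→t: bottleneck 3, flow now 5.
Augment s→c→t: bottleneck 2, flow now 7.
Augment s→e→t: bottleneck 8, flow now 15.
No augmenting path remains; maximum flow = 15.
In the residual graph, reachable from s: {s, c, f}.
Min-cut edges: s→a (3), s→e (8), s→t (2), c→t (2); capacity 3 + 8 + 2 + 2 = 15.
This cut is saturated, so no flow can exceed 15.

15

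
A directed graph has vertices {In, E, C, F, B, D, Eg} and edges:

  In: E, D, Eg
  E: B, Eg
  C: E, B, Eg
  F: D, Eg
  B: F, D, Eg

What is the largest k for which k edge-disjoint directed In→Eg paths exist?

2

Assign every edge capacity 1; by Menger, the answer equals the max flow.
Path In→Eg (+1); total 1.
Path In→E→Eg (+1); total 2.
No residual In→Eg path; max flow = 2.
Certifying cut of size 2: {In→E, In→Eg}.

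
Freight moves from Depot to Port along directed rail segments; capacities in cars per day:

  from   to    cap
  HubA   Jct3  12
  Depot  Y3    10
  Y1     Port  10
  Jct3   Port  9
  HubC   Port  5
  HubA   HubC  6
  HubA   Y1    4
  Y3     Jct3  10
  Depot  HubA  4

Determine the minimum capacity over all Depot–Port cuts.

Augment Depot→HubA→Jct3→Port: bottleneck 4, flow now 4.
Augment Depot→Y3→Jct3→Port: bottleneck 5, flow now 9.
Augment Depot→Y3→Jct3→HubA→HubC→Port: bottleneck 4, flow now 13. (uses reverse residual edge)
No augmenting path remains; maximum flow = 13.
By max-flow min-cut, the minimum cut capacity equals the max flow.
In the residual graph, reachable from Depot: {Depot, Y3, Jct3}.
Min-cut edges: Depot→HubA (4), Jct3→Port (9); capacity 4 + 9 = 13.

13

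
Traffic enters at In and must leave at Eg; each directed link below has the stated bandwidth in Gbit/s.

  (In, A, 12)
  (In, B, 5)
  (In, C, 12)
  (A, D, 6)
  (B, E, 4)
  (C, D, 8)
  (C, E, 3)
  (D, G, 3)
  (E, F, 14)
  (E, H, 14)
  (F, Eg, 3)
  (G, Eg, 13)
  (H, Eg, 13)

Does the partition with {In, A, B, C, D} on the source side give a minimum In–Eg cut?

Given cut capacity: 4 + 3 + 3 = 10.
Augment In→A→D→G→Eg: bottleneck 3, flow now 3.
Augment In→B→E→F→Eg: bottleneck 3, flow now 6.
Augment In→B→E→H→Eg: bottleneck 1, flow now 7.
Augment In→C→E→H→Eg: bottleneck 3, flow now 10.
No augmenting path remains; maximum flow = 10.
Cut capacity 10 equals the max flow, so it is a minimum cut.

Yes — it is a minimum cut (capacity 10).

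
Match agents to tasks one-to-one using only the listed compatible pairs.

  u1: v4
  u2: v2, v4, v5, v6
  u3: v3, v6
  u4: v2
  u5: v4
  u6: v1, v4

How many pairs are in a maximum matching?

Unit-capacity flow: source→left, listed edges, right→sink; max matching = max flow.
Augmenting path u1→v4 (+1); matched 1.
Augmenting path u2→v2 (+1); matched 2.
Augmenting path u3→v3 (+1); matched 3.
Augmenting path u6→v1 (+1); matched 4.
Augmenting path u4→v2→u2→v5 (+1); matched 5.
No augmenting path remains; maximum matching = 5.
König certificate: {u2, u3, u4, u6, v4} is a vertex cover of size 5 (every listed pair touches it), so no matching can be larger.

5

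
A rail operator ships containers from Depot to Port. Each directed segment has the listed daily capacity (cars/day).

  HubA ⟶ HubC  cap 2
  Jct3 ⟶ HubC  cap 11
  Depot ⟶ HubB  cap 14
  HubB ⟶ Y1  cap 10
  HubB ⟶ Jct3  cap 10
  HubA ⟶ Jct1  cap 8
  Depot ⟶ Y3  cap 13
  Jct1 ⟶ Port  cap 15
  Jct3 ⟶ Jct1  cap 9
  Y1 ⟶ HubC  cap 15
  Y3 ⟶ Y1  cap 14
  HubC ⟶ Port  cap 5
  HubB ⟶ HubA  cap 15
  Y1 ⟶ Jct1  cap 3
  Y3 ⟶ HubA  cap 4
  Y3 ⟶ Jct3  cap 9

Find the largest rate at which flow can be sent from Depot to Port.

20

Augment Depot→Y3→HubA→HubC→Port: bottleneck 2, flow now 2.
Augment Depot→Y3→HubA→Jct1→Port: bottleneck 2, flow now 4.
Augment Depot→Y3→Jct3→HubC→Port: bottleneck 3, flow now 7.
Augment Depot→Y3→Jct3→Jct1→Port: bottleneck 6, flow now 13.
Augment Depot→HubB→HubA→Jct1→Port: bottleneck 6, flow now 19.
Augment Depot→HubB→Jct3→Jct1→Port: bottleneck 1, flow now 20.
No augmenting path remains; maximum flow = 20.
In the residual graph, reachable from Depot: {Depot, Y3, HubB, HubA, Jct3, Y1, HubC, Jct1}.
Min-cut edges: HubC→Port (5), Jct1→Port (15); capacity 5 + 15 = 20.
This cut is saturated, so no flow can exceed 20.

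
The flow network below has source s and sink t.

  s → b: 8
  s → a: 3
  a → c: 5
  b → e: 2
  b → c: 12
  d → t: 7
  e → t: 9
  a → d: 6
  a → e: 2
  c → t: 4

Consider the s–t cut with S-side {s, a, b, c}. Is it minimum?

Given cut capacity: 6 + 2 + 2 + 4 = 14.
Augment s→a→c→t: bottleneck 3, flow now 3.
Augment s→b→c→t: bottleneck 1, flow now 4.
Augment s→b→e→t: bottleneck 2, flow now 6.
Augment s→b→c→a→d→t: bottleneck 3, flow now 9. (uses reverse residual edge)
No augmenting path remains; maximum flow = 9.
In the residual graph, reachable from s: {s, b, c}.
Min-cut edges: s→a (3), b→e (2), c→t (4); capacity 3 + 2 + 4 = 9.
Cut capacity 14 exceeds the max flow 9, so it is not minimum.

No — its capacity is 14, but the minimum cut has capacity 9.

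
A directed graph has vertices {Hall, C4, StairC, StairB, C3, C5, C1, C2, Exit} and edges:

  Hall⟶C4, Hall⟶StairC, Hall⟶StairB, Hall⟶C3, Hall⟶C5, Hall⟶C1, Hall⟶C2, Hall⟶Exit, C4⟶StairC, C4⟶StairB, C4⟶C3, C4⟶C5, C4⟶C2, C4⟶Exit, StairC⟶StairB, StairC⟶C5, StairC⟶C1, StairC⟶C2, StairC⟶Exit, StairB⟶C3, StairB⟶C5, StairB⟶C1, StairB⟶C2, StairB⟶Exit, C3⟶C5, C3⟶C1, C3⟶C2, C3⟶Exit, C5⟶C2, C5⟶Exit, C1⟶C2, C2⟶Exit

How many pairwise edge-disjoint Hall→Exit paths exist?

7

Assign every edge capacity 1; by Menger, the answer equals the max flow.
Path Hall→Exit (+1); total 1.
Path Hall→C4→Exit (+1); total 2.
Path Hall→StairC→Exit (+1); total 3.
Path Hall→StairB→Exit (+1); total 4.
Path Hall→C3→Exit (+1); total 5.
Path Hall→C5→Exit (+1); total 6.
Path Hall→C2→Exit (+1); total 7.
No residual Hall→Exit path; max flow = 7.
Certifying cut of size 7: {C2→Exit, Hall→C3, Hall→C4, Hall→C5, Hall→Exit, Hall→StairB, Hall→StairC}.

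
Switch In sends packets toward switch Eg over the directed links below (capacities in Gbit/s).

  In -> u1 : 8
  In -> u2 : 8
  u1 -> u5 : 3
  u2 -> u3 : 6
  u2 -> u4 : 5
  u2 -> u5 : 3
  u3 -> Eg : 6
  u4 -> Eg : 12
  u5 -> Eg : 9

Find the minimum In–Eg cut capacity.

Augment In→u1→u5→Eg: bottleneck 3, flow now 3.
Augment In→u2→u3→Eg: bottleneck 6, flow now 9.
Augment In→u2→u4→Eg: bottleneck 2, flow now 11.
No augmenting path remains; maximum flow = 11.
By max-flow min-cut, the minimum cut capacity equals the max flow.
In the residual graph, reachable from In: {In, u1}.
Min-cut edges: In→u2 (8), u1→u5 (3); capacity 8 + 3 = 11.

11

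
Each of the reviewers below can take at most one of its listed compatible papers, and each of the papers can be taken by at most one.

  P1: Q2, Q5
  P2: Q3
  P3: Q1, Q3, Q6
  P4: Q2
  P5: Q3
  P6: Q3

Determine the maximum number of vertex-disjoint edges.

4

Unit-capacity flow: source→left, listed edges, right→sink; max matching = max flow.
Augmenting path P1→Q2 (+1); matched 1.
Augmenting path P2→Q3 (+1); matched 2.
Augmenting path P3→Q1 (+1); matched 3.
Augmenting path P4→Q2→P1→Q5 (+1); matched 4.
No augmenting path remains; maximum matching = 4.
König certificate: {P1, P3, P4, Q3} is a vertex cover of size 4 (every listed pair touches it), so no matching can be larger.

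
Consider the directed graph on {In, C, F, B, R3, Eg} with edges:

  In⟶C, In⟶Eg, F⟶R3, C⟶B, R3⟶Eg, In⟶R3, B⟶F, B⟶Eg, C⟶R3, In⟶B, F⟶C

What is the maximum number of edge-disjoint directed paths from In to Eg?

Assign every edge capacity 1; by Menger, the answer equals the max flow.
Path In→Eg (+1); total 1.
Path In→B→Eg (+1); total 2.
Path In→R3→Eg (+1); total 3.
No residual In→Eg path; max flow = 3.
Certifying cut of size 3: {B→Eg, In→Eg, R3→Eg}.

3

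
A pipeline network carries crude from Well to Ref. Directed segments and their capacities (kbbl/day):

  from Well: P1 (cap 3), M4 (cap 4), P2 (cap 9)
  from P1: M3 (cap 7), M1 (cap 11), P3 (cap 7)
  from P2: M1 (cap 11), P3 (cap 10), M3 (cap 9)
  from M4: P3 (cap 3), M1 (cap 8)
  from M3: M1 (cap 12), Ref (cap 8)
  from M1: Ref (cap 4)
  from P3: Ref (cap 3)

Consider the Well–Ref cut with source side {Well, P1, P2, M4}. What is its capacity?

Edges leaving {Well, P1, P2, M4}: P1→M3 (7), P1→M1 (11), P1→P3 (7), P2→M3 (9), P2→M1 (11), P2→P3 (10), M4→M1 (8), M4→P3 (3).
Cut capacity = 7 + 11 + 7 + 9 + 11 + 10 + 8 + 3 = 66.

66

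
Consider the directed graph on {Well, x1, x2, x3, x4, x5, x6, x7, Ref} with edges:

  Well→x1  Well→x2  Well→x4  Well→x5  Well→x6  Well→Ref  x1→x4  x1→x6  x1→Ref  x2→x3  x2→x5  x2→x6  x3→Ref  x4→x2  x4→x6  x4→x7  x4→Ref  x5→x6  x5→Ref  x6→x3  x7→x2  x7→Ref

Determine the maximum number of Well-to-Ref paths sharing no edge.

Assign every edge capacity 1; by Menger, the answer equals the max flow.
Path Well→Ref (+1); total 1.
Path Well→x1→Ref (+1); total 2.
Path Well→x4→Ref (+1); total 3.
Path Well→x5→Ref (+1); total 4.
Path Well→x2→x3→Ref (+1); total 5.
No residual Well→Ref path; max flow = 5.
Certifying cut of size 5: {Well→Ref, Well→x1, Well→x4, x3→Ref, x5→Ref}.

5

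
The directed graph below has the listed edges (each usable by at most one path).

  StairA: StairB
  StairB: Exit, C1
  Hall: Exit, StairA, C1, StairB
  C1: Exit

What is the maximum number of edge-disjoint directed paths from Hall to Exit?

3

Assign every edge capacity 1; by Menger, the answer equals the max flow.
Path Hall→Exit (+1); total 1.
Path Hall→StairB→Exit (+1); total 2.
Path Hall→C1→Exit (+1); total 3.
No residual Hall→Exit path; max flow = 3.
Certifying cut of size 3: {C1→Exit, Hall→Exit, StairB→Exit}.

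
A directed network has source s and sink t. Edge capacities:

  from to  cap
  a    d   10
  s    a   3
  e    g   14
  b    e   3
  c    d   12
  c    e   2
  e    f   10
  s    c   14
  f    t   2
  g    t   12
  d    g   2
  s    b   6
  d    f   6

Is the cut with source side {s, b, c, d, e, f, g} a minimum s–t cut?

No — its capacity is 17, but the minimum cut has capacity 9.

Given cut capacity: 3 + 2 + 12 = 17.
Augment s→a→d→f→t: bottleneck 2, flow now 2.
Augment s→a→d→g→t: bottleneck 1, flow now 3.
Augment s→b→e→g→t: bottleneck 3, flow now 6.
Augment s→c→d→g→t: bottleneck 1, flow now 7.
Augment s→c→e→g→t: bottleneck 2, flow now 9.
No augmenting path remains; maximum flow = 9.
In the residual graph, reachable from s: {s, a, b, c, d, f}.
Min-cut edges: b→e (3), c→e (2), d→g (2), f→t (2); capacity 3 + 2 + 2 + 2 = 9.
Cut capacity 17 exceeds the max flow 9, so it is not minimum.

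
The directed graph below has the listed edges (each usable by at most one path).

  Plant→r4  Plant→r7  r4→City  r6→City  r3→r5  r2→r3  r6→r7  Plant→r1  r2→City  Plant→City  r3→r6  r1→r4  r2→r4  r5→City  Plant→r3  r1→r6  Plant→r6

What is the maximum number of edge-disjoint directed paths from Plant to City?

4

Assign every edge capacity 1; by Menger, the answer equals the max flow.
Path Plant→City (+1); total 1.
Path Plant→r4→City (+1); total 2.
Path Plant→r6→City (+1); total 3.
Path Plant→r3→r5→City (+1); total 4.
No residual Plant→City path; max flow = 4.
Certifying cut of size 4: {Plant→City, Plant→r3, r4→City, r6→City}.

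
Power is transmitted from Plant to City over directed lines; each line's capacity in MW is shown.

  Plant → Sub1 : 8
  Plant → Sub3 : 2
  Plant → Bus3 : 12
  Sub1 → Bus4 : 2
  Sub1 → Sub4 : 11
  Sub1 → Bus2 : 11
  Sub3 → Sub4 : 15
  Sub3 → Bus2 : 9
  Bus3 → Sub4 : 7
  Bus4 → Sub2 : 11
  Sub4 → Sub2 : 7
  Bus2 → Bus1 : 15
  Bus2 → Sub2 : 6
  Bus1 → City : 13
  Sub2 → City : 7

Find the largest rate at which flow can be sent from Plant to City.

Augment Plant→Sub1→Bus4→Sub2→City: bottleneck 2, flow now 2.
Augment Plant→Sub1→Sub4→Sub2→City: bottleneck 5, flow now 7.
Augment Plant→Sub1→Bus2→Bus1→City: bottleneck 1, flow now 8.
Augment Plant→Sub3→Bus2→Bus1→City: bottleneck 2, flow now 10.
Augment Plant→Bus3→Sub4→Sub1→Bus2→Bus1→City: bottleneck 5, flow now 15. (uses reverse residual edge)
Augment Plant→Bus3→Sub4→Sub2→Bus4→Sub1→Bus2→Bus1→City: bottleneck 2, flow now 17. (uses reverse residual edge)
No augmenting path remains; maximum flow = 17.
In the residual graph, reachable from Plant: {Plant, Bus3}.
Min-cut edges: Plant→Sub1 (8), Plant→Sub3 (2), Bus3→Sub4 (7); capacity 8 + 2 + 7 = 17.
This cut is saturated, so no flow can exceed 17.

17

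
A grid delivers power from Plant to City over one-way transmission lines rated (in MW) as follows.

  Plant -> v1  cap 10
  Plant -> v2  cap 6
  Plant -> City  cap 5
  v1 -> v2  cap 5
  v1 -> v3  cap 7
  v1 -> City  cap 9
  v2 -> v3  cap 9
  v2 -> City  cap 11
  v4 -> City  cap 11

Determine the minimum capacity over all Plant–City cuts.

21

Augment Plant→City: bottleneck 5, flow now 5.
Augment Plant→v1→City: bottleneck 9, flow now 14.
Augment Plant→v2→City: bottleneck 6, flow now 20.
Augment Plant→v1→v2→City: bottleneck 1, flow now 21.
No augmenting path remains; maximum flow = 21.
By max-flow min-cut, the minimum cut capacity equals the max flow.
In the residual graph, reachable from Plant: {Plant}.
Min-cut edges: Plant→v1 (10), Plant→v2 (6), Plant→City (5); capacity 10 + 6 + 5 = 21.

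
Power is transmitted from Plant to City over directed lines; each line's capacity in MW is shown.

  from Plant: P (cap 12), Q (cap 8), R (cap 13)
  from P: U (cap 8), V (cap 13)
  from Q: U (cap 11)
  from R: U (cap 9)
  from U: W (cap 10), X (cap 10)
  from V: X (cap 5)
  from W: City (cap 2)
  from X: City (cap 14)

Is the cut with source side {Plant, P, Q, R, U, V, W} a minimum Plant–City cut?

Given cut capacity: 10 + 5 + 2 = 17.
Augment Plant→P→U→W→City: bottleneck 2, flow now 2.
Augment Plant→P→U→X→City: bottleneck 6, flow now 8.
Augment Plant→P→V→X→City: bottleneck 4, flow now 12.
Augment Plant→Q→U→X→City: bottleneck 4, flow now 16.
No augmenting path remains; maximum flow = 16.
In the residual graph, reachable from Plant: {Plant, P, Q, R, U, V, W, X}.
Min-cut edges: W→City (2), X→City (14); capacity 2 + 14 = 16.
Cut capacity 17 exceeds the max flow 16, so it is not minimum.

No — its capacity is 17, but the minimum cut has capacity 16.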